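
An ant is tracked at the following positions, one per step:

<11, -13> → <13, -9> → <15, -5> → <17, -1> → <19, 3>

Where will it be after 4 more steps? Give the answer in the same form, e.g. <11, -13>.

Constant displacement of <+2, +4> per step.
step 5: <19, 3> + <+2, +4> → <21, 7>
step 6: <21, 7> + <+2, +4> → <23, 11>
step 7: <23, 11> + <+2, +4> → <25, 15>
step 8: <25, 15> + <+2, +4> → <27, 19>

<27, 19>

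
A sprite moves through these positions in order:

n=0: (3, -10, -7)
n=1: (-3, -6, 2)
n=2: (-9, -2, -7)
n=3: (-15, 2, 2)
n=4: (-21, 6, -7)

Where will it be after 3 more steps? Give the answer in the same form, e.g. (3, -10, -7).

First: linear, -6 per step → -39 at step 7.
Second: linear, +4 per step → 18 at step 7.
Third: cycles through -7, 2 every 2 steps. Step 7 lands at position 1 of the cycle → 2.

(-39, 18, 2)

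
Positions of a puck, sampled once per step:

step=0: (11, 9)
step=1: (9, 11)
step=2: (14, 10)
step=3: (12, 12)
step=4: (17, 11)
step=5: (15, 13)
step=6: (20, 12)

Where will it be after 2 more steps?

The moves between consecutive positions are (-2, +2), (+5, -1), (-2, +2), (+5, -1), (-2, +2), (+5, -1); they repeat the 2-cycle [(-2, +2), (+5, -1)].
step 7: apply (-2, +2) → (18, 14)
step 8: apply (+5, -1) → (23, 13)

(23, 13)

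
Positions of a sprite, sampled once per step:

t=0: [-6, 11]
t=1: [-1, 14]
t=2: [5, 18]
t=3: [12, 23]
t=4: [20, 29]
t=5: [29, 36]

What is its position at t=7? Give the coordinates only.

[50, 53]

Taking differences between consecutive positions: [+5, +3], [+6, +4], [+7, +5], [+8, +6], [+9, +7]. These grow by [+1, +1] each step.
step 6: [29, 36] + [+10, +8] → [39, 44]
step 7: [39, 44] + [+11, +9] → [50, 53]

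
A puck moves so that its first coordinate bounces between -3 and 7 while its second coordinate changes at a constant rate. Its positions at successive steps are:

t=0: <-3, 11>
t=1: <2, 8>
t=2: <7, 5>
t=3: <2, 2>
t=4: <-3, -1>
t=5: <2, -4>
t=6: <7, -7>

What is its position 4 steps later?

The first coordinate reflects between -3 and 7, moving 5 per step.
  step 7: 7 → 2
  step 8: 2 → -3
  step 9: -3 → 2
  step 10: 2 → 7
The second coordinate changes by -3 each step: at step 10 it is -19.

<7, -19>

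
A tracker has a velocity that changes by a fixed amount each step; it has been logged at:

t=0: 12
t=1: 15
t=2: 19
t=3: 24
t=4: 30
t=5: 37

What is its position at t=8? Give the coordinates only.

First differences are +3, +4, +5, +6, +7; their common second difference is +1 (constant acceleration).
step 6: 37 + 8 → 45
step 7: 45 + 9 → 54
step 8: 54 + 10 → 64

64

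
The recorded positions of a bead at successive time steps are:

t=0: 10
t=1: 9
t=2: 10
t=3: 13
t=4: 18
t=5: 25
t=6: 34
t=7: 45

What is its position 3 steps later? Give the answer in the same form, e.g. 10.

90

First differences are -1, +1, +3, +5, +7, +9, +11; their common second difference is +2 (constant acceleration).
step 8: 45 + 13 → 58
step 9: 58 + 15 → 73
step 10: 73 + 17 → 90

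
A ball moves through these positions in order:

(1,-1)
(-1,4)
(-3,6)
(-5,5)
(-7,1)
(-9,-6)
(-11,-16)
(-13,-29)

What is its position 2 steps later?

(-17,-64)

First differences are (-2,+5), (-2,+2), (-2,-1), (-2,-4), (-2,-7), (-2,-10), (-2,-13); their common second difference is (+0,-3) (constant acceleration).
step 8: (-13,-29) + (-2,-16) → (-15,-45)
step 9: (-15,-45) + (-2,-19) → (-17,-64)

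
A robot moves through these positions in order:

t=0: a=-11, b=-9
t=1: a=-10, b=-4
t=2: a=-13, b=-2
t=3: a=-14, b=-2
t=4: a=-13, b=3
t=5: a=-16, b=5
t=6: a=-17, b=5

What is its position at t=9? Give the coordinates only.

The moves between consecutive positions are (+1,+5), (-3,+2), (-1,+0), (+1,+5), (-3,+2), (-1,+0); they repeat the 3-cycle [(+1,+5), (-3,+2), (-1,+0)].
step 7: apply (+1,+5) → a=-16, b=10
step 8: apply (-3,+2) → a=-19, b=12
step 9: apply (-1,+0) → a=-20, b=12

a=-20, b=12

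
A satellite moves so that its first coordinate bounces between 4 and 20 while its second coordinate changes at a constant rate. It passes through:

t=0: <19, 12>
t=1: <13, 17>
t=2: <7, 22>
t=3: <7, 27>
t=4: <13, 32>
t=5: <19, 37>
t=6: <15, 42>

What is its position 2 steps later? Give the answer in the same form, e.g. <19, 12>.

<5, 52>

The first coordinate reflects between 4 and 20, moving 6 per step.
  step 7: 15 → 9
  step 8: 9 → 5
The second coordinate changes by +5 each step: at step 8 it is 52.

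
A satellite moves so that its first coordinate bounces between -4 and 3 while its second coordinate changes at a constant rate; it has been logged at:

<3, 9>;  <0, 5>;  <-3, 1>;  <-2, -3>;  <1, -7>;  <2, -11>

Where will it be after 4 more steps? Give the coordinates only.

<2, -27>

The first coordinate reflects between -4 and 3, moving 3 per step.
  step 6: 2 → -1
  step 7: -1 → -4
  step 8: -4 → -1
  step 9: -1 → 2
The second coordinate changes by -4 each step: at step 9 it is -27.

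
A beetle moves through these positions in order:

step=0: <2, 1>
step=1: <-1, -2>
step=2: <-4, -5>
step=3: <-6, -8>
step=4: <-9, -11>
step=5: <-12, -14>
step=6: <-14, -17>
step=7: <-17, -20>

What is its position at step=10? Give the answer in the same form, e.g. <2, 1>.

<-25, -29>

Step-to-step displacements: <-3, -3>, <-3, -3>, <-2, -3>, <-3, -3>, <-3, -3>, <-2, -3>, <-3, -3> — a repeating cycle of length 3.
step 8: apply <-3, -3> → <-20, -23>
step 9: apply <-2, -3> → <-22, -26>
step 10: apply <-3, -3> → <-25, -29>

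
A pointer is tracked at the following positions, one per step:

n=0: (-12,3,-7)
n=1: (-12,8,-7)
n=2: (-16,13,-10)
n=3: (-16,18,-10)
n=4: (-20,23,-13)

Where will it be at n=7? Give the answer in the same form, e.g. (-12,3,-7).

(-24,38,-16)

Step-to-step displacements: (+0,+5,+0), (-4,+5,-3), (+0,+5,+0), (-4,+5,-3) — a repeating cycle of length 2.
step 5: apply (+0,+5,+0) → (-20,28,-13)
step 6: apply (-4,+5,-3) → (-24,33,-16)
step 7: apply (+0,+5,+0) → (-24,38,-16)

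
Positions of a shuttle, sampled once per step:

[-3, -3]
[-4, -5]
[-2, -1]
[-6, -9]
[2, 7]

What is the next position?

[-14, -25]

Consecutive displacements [-1, -2], [+2, +4], [-4, -8], [+8, +16] scale by a factor of -2 each step.
step 5: [2, 7] + [-16, -32] → [-14, -25]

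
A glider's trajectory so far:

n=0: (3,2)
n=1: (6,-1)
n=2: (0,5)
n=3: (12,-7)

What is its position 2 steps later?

Consecutive displacements (+3,-3), (-6,+6), (+12,-12) scale by a factor of -2 each step.
step 4: (12,-7) + (-24,+24) → (-12,17)
step 5: (-12,17) + (+48,-48) → (36,-31)

(36,-31)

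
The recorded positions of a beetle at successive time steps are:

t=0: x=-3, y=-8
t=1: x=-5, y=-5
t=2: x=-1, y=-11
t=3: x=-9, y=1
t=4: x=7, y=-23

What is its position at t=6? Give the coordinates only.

x=39, y=-71

Step-to-step displacements: (-2, +3), (+4, -6), (-8, +12), (+16, -24); each is -2× the previous.
step 5: x=7, y=-23 + (-32, +48) → x=-25, y=25
step 6: x=-25, y=25 + (+64, -96) → x=39, y=-71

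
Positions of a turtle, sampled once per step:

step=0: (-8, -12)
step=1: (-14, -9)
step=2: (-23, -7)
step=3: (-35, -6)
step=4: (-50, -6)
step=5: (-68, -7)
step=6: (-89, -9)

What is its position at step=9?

First differences are (-6, +3), (-9, +2), (-12, +1), (-15, +0), (-18, -1), (-21, -2); their common second difference is (-3, -1) (constant acceleration).
step 7: (-89, -9) + (-24, -3) → (-113, -12)
step 8: (-113, -12) + (-27, -4) → (-140, -16)
step 9: (-140, -16) + (-30, -5) → (-170, -21)

(-170, -21)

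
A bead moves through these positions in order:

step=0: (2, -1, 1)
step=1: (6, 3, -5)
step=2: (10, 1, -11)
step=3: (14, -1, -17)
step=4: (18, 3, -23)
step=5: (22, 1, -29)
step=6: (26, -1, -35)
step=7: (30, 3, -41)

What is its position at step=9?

(38, -1, -53)

First: linear, +4 per step → 38 at step 9.
Second: cycles through -1, 3, 1 every 3 steps. Step 9 lands at position 0 of the cycle → -1.
Third: linear, -6 per step → -53 at step 9.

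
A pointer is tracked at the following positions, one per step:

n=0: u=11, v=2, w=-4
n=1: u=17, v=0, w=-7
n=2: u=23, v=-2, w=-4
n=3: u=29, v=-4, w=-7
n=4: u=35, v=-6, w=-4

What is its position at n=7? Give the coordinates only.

u=53, v=-12, w=-7

U: linear, +6 per step → 53 at step 7.
V: linear, -2 per step → -12 at step 7.
W: cycles through -4, -7 every 2 steps. Step 7 lands at position 1 of the cycle → -7.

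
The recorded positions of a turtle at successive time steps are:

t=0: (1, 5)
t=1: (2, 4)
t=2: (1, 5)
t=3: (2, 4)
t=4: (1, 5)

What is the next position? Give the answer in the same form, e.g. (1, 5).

The moves between consecutive positions are (+1, -1), (-1, +1), (+1, -1), (-1, +1); they repeat the 2-cycle [(+1, -1), (-1, +1)].
step 5: apply (+1, -1) → (2, 4)

(2, 4)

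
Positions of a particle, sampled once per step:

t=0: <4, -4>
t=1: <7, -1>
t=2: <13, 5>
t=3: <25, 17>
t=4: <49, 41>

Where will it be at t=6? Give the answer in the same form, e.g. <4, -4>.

The jumps are <+3, +3>, <+6, +6>, <+12, +12>, <+24, +24> — a geometric progression with ratio 2.
step 5: <49, 41> + <+48, +48> → <97, 89>
step 6: <97, 89> + <+96, +96> → <193, 185>

<193, 185>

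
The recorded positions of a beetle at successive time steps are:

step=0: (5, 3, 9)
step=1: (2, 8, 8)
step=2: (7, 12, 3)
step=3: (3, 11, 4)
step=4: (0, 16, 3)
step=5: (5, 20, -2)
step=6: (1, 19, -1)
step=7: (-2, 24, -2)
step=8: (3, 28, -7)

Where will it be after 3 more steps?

(1, 36, -12)

Differencing gives (-3, +5, -1), (+5, +4, -5), (-4, -1, +1), (-3, +5, -1), (+5, +4, -5), (-4, -1, +1), (-3, +5, -1), (+5, +4, -5). This is the pattern (-3, +5, -1), (+5, +4, -5), (-4, -1, +1) repeated.
step 9: apply (-4, -1, +1) → (-1, 27, -6)
step 10: apply (-3, +5, -1) → (-4, 32, -7)
step 11: apply (+5, +4, -5) → (1, 36, -12)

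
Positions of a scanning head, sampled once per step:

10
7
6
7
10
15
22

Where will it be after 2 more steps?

42

Taking differences between consecutive positions: -3, -1, +1, +3, +5, +7. These grow by +2 each step.
step 7: 22 + 9 → 31
step 8: 31 + 11 → 42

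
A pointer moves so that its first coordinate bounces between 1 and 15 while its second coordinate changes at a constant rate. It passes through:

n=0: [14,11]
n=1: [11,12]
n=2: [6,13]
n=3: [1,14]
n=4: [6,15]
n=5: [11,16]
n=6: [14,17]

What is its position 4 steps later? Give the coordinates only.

[8,21]

The first coordinate reflects between 1 and 15, moving 5 per step.
  step 7: 14 → 9
  step 8: 9 → 4
  step 9: 4 → 3
  step 10: 3 → 8
The second coordinate changes by +1 each step: at step 10 it is 21.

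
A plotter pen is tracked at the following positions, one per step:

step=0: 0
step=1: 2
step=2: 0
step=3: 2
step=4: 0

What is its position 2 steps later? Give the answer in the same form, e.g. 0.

Consecutive displacements +2, -2, +2, -2 scale by a factor of -1 each step.
step 5: 0 + 2 → 2
step 6: 2 − 2 → 0

0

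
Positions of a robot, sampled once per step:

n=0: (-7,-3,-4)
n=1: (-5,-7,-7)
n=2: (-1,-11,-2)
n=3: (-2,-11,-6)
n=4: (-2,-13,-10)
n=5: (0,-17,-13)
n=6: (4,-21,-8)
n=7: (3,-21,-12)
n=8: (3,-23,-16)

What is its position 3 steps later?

(8,-31,-18)

Differencing gives (+2,-4,-3), (+4,-4,+5), (-1,+0,-4), (+0,-2,-4), (+2,-4,-3), (+4,-4,+5), (-1,+0,-4), (+0,-2,-4). This is the pattern (+2,-4,-3), (+4,-4,+5), (-1,+0,-4), (+0,-2,-4) repeated.
step 9: apply (+2,-4,-3) → (5,-27,-19)
step 10: apply (+4,-4,+5) → (9,-31,-14)
step 11: apply (-1,+0,-4) → (8,-31,-18)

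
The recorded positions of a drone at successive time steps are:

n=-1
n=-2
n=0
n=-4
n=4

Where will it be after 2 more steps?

The jumps are -1, +2, -4, +8 — a geometric progression with ratio -2.
step 5: 4 − 16 → n=-12
step 6: -12 + 32 → n=20

n=20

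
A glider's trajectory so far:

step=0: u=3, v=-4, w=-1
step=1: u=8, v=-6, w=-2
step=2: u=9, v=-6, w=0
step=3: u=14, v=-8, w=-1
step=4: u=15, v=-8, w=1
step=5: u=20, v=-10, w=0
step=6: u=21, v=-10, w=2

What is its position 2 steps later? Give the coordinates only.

u=27, v=-12, w=3

Step-to-step displacements: (+5, -2, -1), (+1, +0, +2), (+5, -2, -1), (+1, +0, +2), (+5, -2, -1), (+1, +0, +2) — a repeating cycle of length 2.
step 7: apply (+5, -2, -1) → u=26, v=-12, w=1
step 8: apply (+1, +0, +2) → u=27, v=-12, w=3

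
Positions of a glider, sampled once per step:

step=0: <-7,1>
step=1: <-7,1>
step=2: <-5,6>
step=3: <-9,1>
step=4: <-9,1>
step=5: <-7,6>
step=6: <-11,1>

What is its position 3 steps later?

<-13,1>

Step-to-step displacements: <+0,+0>, <+2,+5>, <-4,-5>, <+0,+0>, <+2,+5>, <-4,-5> — a repeating cycle of length 3.
step 7: apply <+0,+0> → <-11,1>
step 8: apply <+2,+5> → <-9,6>
step 9: apply <-4,-5> → <-13,1>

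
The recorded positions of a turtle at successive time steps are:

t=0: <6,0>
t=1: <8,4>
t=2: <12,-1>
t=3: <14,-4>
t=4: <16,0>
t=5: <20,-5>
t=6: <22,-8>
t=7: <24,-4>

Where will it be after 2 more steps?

<30,-12>

Step-to-step displacements: <+2,+4>, <+4,-5>, <+2,-3>, <+2,+4>, <+4,-5>, <+2,-3>, <+2,+4> — a repeating cycle of length 3.
step 8: apply <+4,-5> → <28,-9>
step 9: apply <+2,-3> → <30,-12>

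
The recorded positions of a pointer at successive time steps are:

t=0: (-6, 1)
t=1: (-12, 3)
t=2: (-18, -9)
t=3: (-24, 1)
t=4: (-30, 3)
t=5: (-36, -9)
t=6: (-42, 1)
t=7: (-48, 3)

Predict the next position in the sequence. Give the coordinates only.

(-54, -9)

The first coordinate changes by -6 each step, so at step 8 it is -6 + 8·(-6) = -54.
The second coordinate repeats the cycle [1, 3, -9] with period 3; step 8 mod 3 = 2, giving -9.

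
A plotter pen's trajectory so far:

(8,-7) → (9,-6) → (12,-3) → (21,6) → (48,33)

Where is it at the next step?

Consecutive displacements (+1,+1), (+3,+3), (+9,+9), (+27,+27) scale by a factor of 3 each step.
step 5: (48,33) + (+81,+81) → (129,114)

(129,114)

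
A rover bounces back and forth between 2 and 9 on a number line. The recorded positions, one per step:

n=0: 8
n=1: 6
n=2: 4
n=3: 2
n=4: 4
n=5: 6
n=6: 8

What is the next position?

8

The value reflects between 2 and 9, moving 2 per step.
  step 7: 8 → 8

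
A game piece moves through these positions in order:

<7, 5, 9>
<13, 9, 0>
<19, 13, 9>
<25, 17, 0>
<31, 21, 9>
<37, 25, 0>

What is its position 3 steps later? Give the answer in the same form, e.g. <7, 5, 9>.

The first coordinate changes by +6 each step, so at step 8 it is 7 + 8·(6) = 55.
The second coordinate changes by +4 each step, so at step 8 it is 5 + 8·(4) = 37.
The third coordinate repeats the cycle [9, 0] with period 2; step 8 mod 2 = 0, giving 9.

<55, 37, 9>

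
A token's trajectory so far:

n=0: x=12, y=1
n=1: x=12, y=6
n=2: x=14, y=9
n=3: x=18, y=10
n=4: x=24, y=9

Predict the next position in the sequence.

x=32, y=6

Successive displacements: (+0,+5), (+2,+3), (+4,+1), (+6,-1) — each changes by (+2,-2).
step 5: x=24, y=9 + (+8,-3) → x=32, y=6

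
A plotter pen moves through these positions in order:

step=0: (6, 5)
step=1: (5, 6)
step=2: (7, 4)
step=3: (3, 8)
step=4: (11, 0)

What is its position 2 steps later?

The jumps are (-1, +1), (+2, -2), (-4, +4), (+8, -8) — a geometric progression with ratio -2.
step 5: (11, 0) + (-16, +16) → (-5, 16)
step 6: (-5, 16) + (+32, -32) → (27, -16)

(27, -16)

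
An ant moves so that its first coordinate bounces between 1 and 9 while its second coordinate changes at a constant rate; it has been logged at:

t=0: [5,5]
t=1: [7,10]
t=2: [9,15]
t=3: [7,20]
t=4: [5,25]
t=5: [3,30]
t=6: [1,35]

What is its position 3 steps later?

[7,50]

The first coordinate travels 2 per step and bounces off the walls at 1 and 9.
  step 7: 1 → 3
  step 8: 3 → 5
  step 9: 5 → 7
The second coordinate changes by +5 each step: at step 9 it is 50.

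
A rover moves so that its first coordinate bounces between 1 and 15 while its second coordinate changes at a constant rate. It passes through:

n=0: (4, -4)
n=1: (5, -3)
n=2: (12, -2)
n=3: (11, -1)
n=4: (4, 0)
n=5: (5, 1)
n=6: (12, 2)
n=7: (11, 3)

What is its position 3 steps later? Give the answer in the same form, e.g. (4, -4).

(12, 6)

The first coordinate travels 7 per step and bounces off the walls at 1 and 15.
  step 8: 11 → 4
  step 9: 4 → 5
  step 10: 5 → 12
The second coordinate changes by +1 each step: at step 10 it is 6.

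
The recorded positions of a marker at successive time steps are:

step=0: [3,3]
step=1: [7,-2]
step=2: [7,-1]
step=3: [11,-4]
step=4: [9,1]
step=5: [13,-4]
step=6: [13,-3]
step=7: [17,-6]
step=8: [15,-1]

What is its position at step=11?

[23,-8]

Differencing gives [+4,-5], [+0,+1], [+4,-3], [-2,+5], [+4,-5], [+0,+1], [+4,-3], [-2,+5]. This is the pattern [+4,-5], [+0,+1], [+4,-3], [-2,+5] repeated.
step 9: apply [+4,-5] → [19,-6]
step 10: apply [+0,+1] → [19,-5]
step 11: apply [+4,-3] → [23,-8]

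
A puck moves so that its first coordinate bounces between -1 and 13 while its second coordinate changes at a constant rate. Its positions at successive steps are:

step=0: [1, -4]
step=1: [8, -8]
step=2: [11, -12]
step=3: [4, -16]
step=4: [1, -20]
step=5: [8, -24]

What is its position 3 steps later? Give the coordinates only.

[1, -36]

The first coordinate travels 7 per step and bounces off the walls at -1 and 13.
  step 6: 8 → 11
  step 7: 11 → 4
  step 8: 4 → 1
The second coordinate changes by -4 each step: at step 8 it is -36.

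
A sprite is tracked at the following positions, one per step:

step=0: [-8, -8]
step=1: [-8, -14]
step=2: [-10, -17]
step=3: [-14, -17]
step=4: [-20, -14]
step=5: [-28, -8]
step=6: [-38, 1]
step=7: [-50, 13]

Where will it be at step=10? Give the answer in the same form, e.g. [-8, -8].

[-98, 67]

First differences are [+0, -6], [-2, -3], [-4, +0], [-6, +3], [-8, +6], [-10, +9], [-12, +12]; their common second difference is [-2, +3] (constant acceleration).
step 8: [-50, 13] + [-14, +15] → [-64, 28]
step 9: [-64, 28] + [-16, +18] → [-80, 46]
step 10: [-80, 46] + [-18, +21] → [-98, 67]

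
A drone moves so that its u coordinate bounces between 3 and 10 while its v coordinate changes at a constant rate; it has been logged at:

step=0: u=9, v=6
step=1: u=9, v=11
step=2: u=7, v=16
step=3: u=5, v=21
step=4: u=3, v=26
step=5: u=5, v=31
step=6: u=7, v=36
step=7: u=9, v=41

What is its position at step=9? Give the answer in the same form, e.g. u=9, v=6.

The u coordinate reflects between 3 and 10, moving 2 per step.
  step 8: 9 → 9
  step 9: 9 → 7
The v coordinate changes by +5 each step: at step 9 it is 51.

u=7, v=51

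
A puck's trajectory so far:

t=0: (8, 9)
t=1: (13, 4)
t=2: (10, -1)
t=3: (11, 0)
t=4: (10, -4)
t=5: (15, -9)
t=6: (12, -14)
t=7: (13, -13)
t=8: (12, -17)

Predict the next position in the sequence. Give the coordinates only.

(17, -22)

Step-to-step displacements: (+5, -5), (-3, -5), (+1, +1), (-1, -4), (+5, -5), (-3, -5), (+1, +1), (-1, -4) — a repeating cycle of length 4.
step 9: apply (+5, -5) → (17, -22)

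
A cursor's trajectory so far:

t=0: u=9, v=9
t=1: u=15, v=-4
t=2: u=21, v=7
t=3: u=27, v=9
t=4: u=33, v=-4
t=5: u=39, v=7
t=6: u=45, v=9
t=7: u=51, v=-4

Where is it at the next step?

u=57, v=7

The u coordinate changes by +6 each step, so at step 8 it is 9 + 8·(6) = 57.
The v coordinate repeats the cycle [9, -4, 7] with period 3; step 8 mod 3 = 2, giving 7.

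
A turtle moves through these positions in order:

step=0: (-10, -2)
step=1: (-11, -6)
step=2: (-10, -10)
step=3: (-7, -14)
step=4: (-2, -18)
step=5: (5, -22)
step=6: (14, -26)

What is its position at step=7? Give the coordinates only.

(25, -30)

Successive displacements: (-1, -4), (+1, -4), (+3, -4), (+5, -4), (+7, -4), (+9, -4) — each changes by (+2, +0).
step 7: (14, -26) + (+11, -4) → (25, -30)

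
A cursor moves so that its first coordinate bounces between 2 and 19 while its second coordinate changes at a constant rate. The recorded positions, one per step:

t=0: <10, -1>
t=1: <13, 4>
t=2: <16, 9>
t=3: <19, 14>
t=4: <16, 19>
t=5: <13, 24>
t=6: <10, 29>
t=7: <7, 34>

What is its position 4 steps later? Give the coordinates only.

<9, 54>

The first coordinate travels 3 per step and bounces off the walls at 2 and 19.
  step 8: 7 → 4
  step 9: 4 → 3
  step 10: 3 → 6
  step 11: 6 → 9
The second coordinate changes by +5 each step: at step 11 it is 54.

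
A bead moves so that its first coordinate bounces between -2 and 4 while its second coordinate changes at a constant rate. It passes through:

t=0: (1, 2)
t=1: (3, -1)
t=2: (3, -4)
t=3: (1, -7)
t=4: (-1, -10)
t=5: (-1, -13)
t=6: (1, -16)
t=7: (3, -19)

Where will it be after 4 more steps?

The first coordinate reflects between -2 and 4, moving 2 per step.
  step 8: 3 → 3
  step 9: 3 → 1
  step 10: 1 → -1
  step 11: -1 → -1
The second coordinate changes by -3 each step: at step 11 it is -31.

(-1, -31)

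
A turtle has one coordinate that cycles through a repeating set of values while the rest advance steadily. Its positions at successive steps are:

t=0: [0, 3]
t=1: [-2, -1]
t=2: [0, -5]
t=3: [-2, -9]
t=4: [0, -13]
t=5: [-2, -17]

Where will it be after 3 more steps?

First: cycles through 0, -2 every 2 steps. Step 8 lands at position 0 of the cycle → 0.
Second: linear, -4 per step → -29 at step 8.

[0, -29]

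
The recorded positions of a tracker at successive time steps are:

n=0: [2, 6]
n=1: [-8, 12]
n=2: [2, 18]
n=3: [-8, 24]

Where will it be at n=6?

The first coordinate repeats the cycle [2, -8] with period 2; step 6 mod 2 = 0, giving 2.
The second coordinate changes by +6 each step, so at step 6 it is 6 + 6·(6) = 42.

[2, 42]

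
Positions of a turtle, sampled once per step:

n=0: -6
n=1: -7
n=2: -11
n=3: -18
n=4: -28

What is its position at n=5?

Successive displacements: -1, -4, -7, -10 — each changes by -3.
step 5: -28 − 13 → -41

-41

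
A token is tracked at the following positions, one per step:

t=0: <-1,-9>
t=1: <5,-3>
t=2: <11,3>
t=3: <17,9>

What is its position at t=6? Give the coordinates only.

<35,27>

Constant displacement of <+6,+6> per step.
step 4: <17,9> + <+6,+6> → <23,15>
step 5: <23,15> + <+6,+6> → <29,21>
step 6: <29,21> + <+6,+6> → <35,27>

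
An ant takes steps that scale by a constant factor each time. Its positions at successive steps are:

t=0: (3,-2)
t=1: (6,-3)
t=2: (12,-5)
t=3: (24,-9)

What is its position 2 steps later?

(96,-33)

Step-to-step displacements: (+3,-1), (+6,-2), (+12,-4); each is 2× the previous.
step 4: (24,-9) + (+24,-8) → (48,-17)
step 5: (48,-17) + (+48,-16) → (96,-33)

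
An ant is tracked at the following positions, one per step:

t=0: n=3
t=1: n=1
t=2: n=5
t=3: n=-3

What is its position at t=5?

The jumps are -2, +4, -8 — a geometric progression with ratio -2.
step 4: -3 + 16 → n=13
step 5: 13 − 32 → n=-19

n=-19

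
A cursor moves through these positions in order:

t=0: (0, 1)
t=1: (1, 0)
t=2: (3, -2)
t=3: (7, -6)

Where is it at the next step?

(15, -14)

Step-to-step displacements: (+1, -1), (+2, -2), (+4, -4); each is 2× the previous.
step 4: (7, -6) + (+8, -8) → (15, -14)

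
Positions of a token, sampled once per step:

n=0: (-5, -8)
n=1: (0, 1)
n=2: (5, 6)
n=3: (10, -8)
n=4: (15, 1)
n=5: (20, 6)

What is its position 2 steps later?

(30, 1)

First: linear, +5 per step → 30 at step 7.
Second: cycles through -8, 1, 6 every 3 steps. Step 7 lands at position 1 of the cycle → 1.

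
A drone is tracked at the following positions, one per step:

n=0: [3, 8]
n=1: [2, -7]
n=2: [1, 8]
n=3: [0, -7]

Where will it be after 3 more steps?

First: linear, -1 per step → -3 at step 6.
Second: cycles through 8, -7 every 2 steps. Step 6 lands at position 0 of the cycle → 8.

[-3, 8]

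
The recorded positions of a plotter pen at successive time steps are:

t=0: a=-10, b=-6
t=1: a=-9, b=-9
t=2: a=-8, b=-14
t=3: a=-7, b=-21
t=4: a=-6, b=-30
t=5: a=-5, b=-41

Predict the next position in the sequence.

Successive displacements: (+1,-3), (+1,-5), (+1,-7), (+1,-9), (+1,-11) — each changes by (+0,-2).
step 6: a=-5, b=-41 + (+1,-13) → a=-4, b=-54

a=-4, b=-54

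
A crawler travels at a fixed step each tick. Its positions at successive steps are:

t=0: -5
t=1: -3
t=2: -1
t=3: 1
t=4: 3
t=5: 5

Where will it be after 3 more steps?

11

The position changes by +2 every step.
step 6: 5 + 2 → 7
step 7: 7 + 2 → 9
step 8: 9 + 2 → 11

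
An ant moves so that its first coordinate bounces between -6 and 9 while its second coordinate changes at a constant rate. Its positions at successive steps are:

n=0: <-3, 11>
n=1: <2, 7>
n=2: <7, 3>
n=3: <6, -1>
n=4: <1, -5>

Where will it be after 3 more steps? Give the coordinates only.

The first coordinate reflects between -6 and 9, moving 5 per step.
  step 5: 1 → -4
  step 6: -4 → -3
  step 7: -3 → 2
The second coordinate changes by -4 each step: at step 7 it is -17.

<2, -17>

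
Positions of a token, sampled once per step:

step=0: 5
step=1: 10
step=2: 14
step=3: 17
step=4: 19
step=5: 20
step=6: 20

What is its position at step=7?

19

Successive displacements: +5, +4, +3, +2, +1, +0 — each changes by -1.
step 7: 20 − 1 → 19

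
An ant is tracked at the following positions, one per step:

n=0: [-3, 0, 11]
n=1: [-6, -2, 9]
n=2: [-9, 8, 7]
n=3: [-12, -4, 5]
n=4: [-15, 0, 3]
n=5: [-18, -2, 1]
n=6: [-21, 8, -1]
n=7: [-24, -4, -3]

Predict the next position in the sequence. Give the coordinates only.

First: linear, -3 per step → -27 at step 8.
Second: cycles through 0, -2, 8, -4 every 4 steps. Step 8 lands at position 0 of the cycle → 0.
Third: linear, -2 per step → -5 at step 8.

[-27, 0, -5]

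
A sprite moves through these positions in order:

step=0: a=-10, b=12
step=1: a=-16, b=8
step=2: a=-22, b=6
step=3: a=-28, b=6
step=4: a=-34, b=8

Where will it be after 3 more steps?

a=-52, b=26

First differences are (-6,-4), (-6,-2), (-6,+0), (-6,+2); their common second difference is (+0,+2) (constant acceleration).
step 5: a=-34, b=8 + (-6,+4) → a=-40, b=12
step 6: a=-40, b=12 + (-6,+6) → a=-46, b=18
step 7: a=-46, b=18 + (-6,+8) → a=-52, b=26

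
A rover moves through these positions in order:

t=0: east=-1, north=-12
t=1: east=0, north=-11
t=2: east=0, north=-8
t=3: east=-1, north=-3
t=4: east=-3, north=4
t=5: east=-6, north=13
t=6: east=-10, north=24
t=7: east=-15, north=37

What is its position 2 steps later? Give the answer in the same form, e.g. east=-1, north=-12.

Taking differences between consecutive positions: (+1, +1), (+0, +3), (-1, +5), (-2, +7), (-3, +9), (-4, +11), (-5, +13). These grow by (-1, +2) each step.
step 8: east=-15, north=37 + (-6, +15) → east=-21, north=52
step 9: east=-21, north=52 + (-7, +17) → east=-28, north=69

east=-28, north=69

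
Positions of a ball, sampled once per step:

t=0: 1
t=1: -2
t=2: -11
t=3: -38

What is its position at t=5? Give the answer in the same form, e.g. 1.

-362

The jumps are -3, -9, -27 — a geometric progression with ratio 3.
step 4: -38 − 81 → -119
step 5: -119 − 243 → -362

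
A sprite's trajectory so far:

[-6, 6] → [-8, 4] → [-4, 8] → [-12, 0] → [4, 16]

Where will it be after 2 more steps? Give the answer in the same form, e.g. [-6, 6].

[36, 48]

The jumps are [-2, -2], [+4, +4], [-8, -8], [+16, +16] — a geometric progression with ratio -2.
step 5: [4, 16] + [-32, -32] → [-28, -16]
step 6: [-28, -16] + [+64, +64] → [36, 48]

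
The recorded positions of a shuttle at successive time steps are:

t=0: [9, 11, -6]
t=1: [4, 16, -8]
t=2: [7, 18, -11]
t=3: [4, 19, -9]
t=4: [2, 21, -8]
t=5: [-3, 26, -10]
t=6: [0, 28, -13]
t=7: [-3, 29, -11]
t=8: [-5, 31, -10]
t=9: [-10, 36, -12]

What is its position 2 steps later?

[-10, 39, -13]

Differencing gives [-5, +5, -2], [+3, +2, -3], [-3, +1, +2], [-2, +2, +1], [-5, +5, -2], [+3, +2, -3], [-3, +1, +2], [-2, +2, +1], [-5, +5, -2]. This is the pattern [-5, +5, -2], [+3, +2, -3], [-3, +1, +2], [-2, +2, +1] repeated.
step 10: apply [+3, +2, -3] → [-7, 38, -15]
step 11: apply [-3, +1, +2] → [-10, 39, -13]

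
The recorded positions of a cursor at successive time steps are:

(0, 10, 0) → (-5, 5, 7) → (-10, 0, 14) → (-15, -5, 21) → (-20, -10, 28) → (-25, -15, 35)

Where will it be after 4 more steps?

The position changes by (-5, -5, +7) every step.
step 6: (-25, -15, 35) + (-5, -5, +7) → (-30, -20, 42)
step 7: (-30, -20, 42) + (-5, -5, +7) → (-35, -25, 49)
step 8: (-35, -25, 49) + (-5, -5, +7) → (-40, -30, 56)
step 9: (-40, -30, 56) + (-5, -5, +7) → (-45, -35, 63)

(-45, -35, 63)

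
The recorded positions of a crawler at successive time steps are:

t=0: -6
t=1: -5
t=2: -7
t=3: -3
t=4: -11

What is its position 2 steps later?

Consecutive displacements +1, -2, +4, -8 scale by a factor of -2 each step.
step 5: -11 + 16 → 5
step 6: 5 − 32 → -27

-27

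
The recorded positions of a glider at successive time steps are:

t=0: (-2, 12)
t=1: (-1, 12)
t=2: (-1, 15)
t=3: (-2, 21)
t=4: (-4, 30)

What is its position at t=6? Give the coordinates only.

(-11, 57)

Taking differences between consecutive positions: (+1, +0), (+0, +3), (-1, +6), (-2, +9). These grow by (-1, +3) each step.
step 5: (-4, 30) + (-3, +12) → (-7, 42)
step 6: (-7, 42) + (-4, +15) → (-11, 57)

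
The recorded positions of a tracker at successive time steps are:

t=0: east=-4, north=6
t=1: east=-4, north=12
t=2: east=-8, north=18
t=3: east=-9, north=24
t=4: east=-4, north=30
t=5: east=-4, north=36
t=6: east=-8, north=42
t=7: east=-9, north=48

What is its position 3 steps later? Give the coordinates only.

The east coordinate repeats the cycle [-4, -4, -8, -9] with period 4; step 10 mod 4 = 2, giving -8.
The north coordinate changes by +6 each step, so at step 10 it is 6 + 10·(6) = 66.

east=-8, north=66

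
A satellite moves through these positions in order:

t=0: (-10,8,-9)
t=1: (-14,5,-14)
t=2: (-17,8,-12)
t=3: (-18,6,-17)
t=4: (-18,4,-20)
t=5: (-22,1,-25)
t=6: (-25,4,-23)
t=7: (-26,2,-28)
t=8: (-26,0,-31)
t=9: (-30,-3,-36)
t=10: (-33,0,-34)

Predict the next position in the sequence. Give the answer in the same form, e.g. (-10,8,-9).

(-34,-2,-39)

Step-to-step displacements: (-4,-3,-5), (-3,+3,+2), (-1,-2,-5), (+0,-2,-3), (-4,-3,-5), (-3,+3,+2), (-1,-2,-5), (+0,-2,-3), (-4,-3,-5), (-3,+3,+2) — a repeating cycle of length 4.
step 11: apply (-1,-2,-5) → (-34,-2,-39)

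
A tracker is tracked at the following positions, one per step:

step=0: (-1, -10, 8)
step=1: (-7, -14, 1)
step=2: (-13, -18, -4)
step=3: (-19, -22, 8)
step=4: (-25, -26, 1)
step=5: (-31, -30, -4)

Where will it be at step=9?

(-55, -46, 8)

The first coordinate changes by -6 each step, so at step 9 it is -1 + 9·(-6) = -55.
The second coordinate changes by -4 each step, so at step 9 it is -10 + 9·(-4) = -46.
The third coordinate repeats the cycle [8, 1, -4] with period 3; step 9 mod 3 = 0, giving 8.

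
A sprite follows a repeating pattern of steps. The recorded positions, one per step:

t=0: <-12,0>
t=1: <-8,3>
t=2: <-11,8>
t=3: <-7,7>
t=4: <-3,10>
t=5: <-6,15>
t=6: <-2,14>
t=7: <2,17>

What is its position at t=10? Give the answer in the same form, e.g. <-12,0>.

Step-to-step displacements: <+4,+3>, <-3,+5>, <+4,-1>, <+4,+3>, <-3,+5>, <+4,-1>, <+4,+3> — a repeating cycle of length 3.
step 8: apply <-3,+5> → <-1,22>
step 9: apply <+4,-1> → <3,21>
step 10: apply <+4,+3> → <7,24>

<7,24>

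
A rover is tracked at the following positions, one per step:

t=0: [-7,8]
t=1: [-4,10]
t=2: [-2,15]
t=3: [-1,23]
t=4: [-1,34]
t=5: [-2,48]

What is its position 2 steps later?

First differences are [+3,+2], [+2,+5], [+1,+8], [+0,+11], [-1,+14]; their common second difference is [-1,+3] (constant acceleration).
step 6: [-2,48] + [-2,+17] → [-4,65]
step 7: [-4,65] + [-3,+20] → [-7,85]

[-7,85]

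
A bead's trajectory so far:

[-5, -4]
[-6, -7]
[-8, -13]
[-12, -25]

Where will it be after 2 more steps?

Step-to-step displacements: [-1, -3], [-2, -6], [-4, -12]; each is 2× the previous.
step 4: [-12, -25] + [-8, -24] → [-20, -49]
step 5: [-20, -49] + [-16, -48] → [-36, -97]

[-36, -97]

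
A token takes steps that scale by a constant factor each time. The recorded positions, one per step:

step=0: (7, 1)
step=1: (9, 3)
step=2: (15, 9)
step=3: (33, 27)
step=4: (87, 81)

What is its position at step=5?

(249, 243)

Consecutive displacements (+2, +2), (+6, +6), (+18, +18), (+54, +54) scale by a factor of 3 each step.
step 5: (87, 81) + (+162, +162) → (249, 243)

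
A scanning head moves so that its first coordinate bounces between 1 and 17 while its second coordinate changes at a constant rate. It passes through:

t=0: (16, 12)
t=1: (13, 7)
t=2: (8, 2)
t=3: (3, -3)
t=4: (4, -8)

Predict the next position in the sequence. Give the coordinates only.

(9, -13)

The first coordinate reflects between 1 and 17, moving 5 per step.
  step 5: 4 → 9
The second coordinate changes by -5 each step: at step 5 it is -13.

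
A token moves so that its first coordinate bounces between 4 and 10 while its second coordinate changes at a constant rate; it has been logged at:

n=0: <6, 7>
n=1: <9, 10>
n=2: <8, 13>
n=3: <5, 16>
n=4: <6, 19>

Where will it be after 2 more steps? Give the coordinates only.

The first coordinate reflects between 4 and 10, moving 3 per step.
  step 5: 6 → 9
  step 6: 9 → 8
The second coordinate changes by +3 each step: at step 6 it is 25.

<8, 25>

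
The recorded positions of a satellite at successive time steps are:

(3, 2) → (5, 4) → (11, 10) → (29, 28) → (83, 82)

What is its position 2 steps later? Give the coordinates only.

Consecutive displacements (+2, +2), (+6, +6), (+18, +18), (+54, +54) scale by a factor of 3 each step.
step 5: (83, 82) + (+162, +162) → (245, 244)
step 6: (245, 244) + (+486, +486) → (731, 730)

(731, 730)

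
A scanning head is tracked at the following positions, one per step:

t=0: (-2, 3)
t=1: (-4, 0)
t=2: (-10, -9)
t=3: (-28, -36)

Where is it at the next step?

(-82, -117)

Step-to-step displacements: (-2, -3), (-6, -9), (-18, -27); each is 3× the previous.
step 4: (-28, -36) + (-54, -81) → (-82, -117)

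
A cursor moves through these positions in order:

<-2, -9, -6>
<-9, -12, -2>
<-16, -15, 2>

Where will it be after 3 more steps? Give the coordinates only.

Constant displacement of <-7, -3, +4> per step.
step 3: <-16, -15, 2> + <-7, -3, +4> → <-23, -18, 6>
step 4: <-23, -18, 6> + <-7, -3, +4> → <-30, -21, 10>
step 5: <-30, -21, 10> + <-7, -3, +4> → <-37, -24, 14>

<-37, -24, 14>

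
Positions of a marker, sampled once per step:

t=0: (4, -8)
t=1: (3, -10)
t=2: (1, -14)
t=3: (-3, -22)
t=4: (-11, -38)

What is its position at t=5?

(-27, -70)

Consecutive displacements (-1, -2), (-2, -4), (-4, -8), (-8, -16) scale by a factor of 2 each step.
step 5: (-11, -38) + (-16, -32) → (-27, -70)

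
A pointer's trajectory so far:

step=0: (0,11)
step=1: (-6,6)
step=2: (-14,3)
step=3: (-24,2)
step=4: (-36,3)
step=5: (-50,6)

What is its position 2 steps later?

(-84,18)

Taking differences between consecutive positions: (-6,-5), (-8,-3), (-10,-1), (-12,+1), (-14,+3). These grow by (-2,+2) each step.
step 6: (-50,6) + (-16,+5) → (-66,11)
step 7: (-66,11) + (-18,+7) → (-84,18)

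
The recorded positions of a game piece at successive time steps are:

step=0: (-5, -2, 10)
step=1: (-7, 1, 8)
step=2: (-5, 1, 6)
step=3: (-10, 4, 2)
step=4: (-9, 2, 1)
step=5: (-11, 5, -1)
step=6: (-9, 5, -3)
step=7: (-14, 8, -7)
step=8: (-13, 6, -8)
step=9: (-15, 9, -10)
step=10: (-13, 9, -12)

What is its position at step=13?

(-19, 13, -19)

Differencing gives (-2, +3, -2), (+2, +0, -2), (-5, +3, -4), (+1, -2, -1), (-2, +3, -2), (+2, +0, -2), (-5, +3, -4), (+1, -2, -1), (-2, +3, -2), (+2, +0, -2). This is the pattern (-2, +3, -2), (+2, +0, -2), (-5, +3, -4), (+1, -2, -1) repeated.
step 11: apply (-5, +3, -4) → (-18, 12, -16)
step 12: apply (+1, -2, -1) → (-17, 10, -17)
step 13: apply (-2, +3, -2) → (-19, 13, -19)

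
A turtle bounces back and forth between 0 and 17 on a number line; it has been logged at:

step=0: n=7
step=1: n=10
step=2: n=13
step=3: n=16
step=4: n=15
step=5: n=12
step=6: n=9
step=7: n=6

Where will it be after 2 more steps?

The value travels 3 per step and bounces off the walls at 0 and 17.
  step 8: 6 → 3
  step 9: 3 → 0

n=0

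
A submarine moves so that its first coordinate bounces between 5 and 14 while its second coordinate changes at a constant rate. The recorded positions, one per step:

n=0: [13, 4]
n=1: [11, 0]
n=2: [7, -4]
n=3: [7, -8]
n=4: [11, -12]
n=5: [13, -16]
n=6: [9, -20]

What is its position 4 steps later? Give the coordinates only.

The first coordinate travels 4 per step and bounces off the walls at 5 and 14.
  step 7: 9 → 5
  step 8: 5 → 9
  step 9: 9 → 13
  step 10: 13 → 11
The second coordinate changes by -4 each step: at step 10 it is -36.

[11, -36]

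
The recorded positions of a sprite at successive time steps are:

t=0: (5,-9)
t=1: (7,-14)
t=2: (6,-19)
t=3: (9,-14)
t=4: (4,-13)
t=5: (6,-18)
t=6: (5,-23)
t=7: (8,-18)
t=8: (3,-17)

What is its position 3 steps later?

Step-to-step displacements: (+2,-5), (-1,-5), (+3,+5), (-5,+1), (+2,-5), (-1,-5), (+3,+5), (-5,+1) — a repeating cycle of length 4.
step 9: apply (+2,-5) → (5,-22)
step 10: apply (-1,-5) → (4,-27)
step 11: apply (+3,+5) → (7,-22)

(7,-22)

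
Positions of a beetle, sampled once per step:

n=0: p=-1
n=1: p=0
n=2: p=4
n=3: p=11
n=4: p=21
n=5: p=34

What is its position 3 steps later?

p=91

Taking differences between consecutive positions: +1, +4, +7, +10, +13. These grow by +3 each step.
step 6: 34 + 16 → p=50
step 7: 50 + 19 → p=69
step 8: 69 + 22 → p=91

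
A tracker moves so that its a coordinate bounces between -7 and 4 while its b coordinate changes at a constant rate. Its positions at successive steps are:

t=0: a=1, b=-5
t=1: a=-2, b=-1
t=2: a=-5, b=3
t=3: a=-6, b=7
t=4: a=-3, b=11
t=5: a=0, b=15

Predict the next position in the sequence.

The a coordinate travels 3 per step and bounces off the walls at -7 and 4.
  step 6: 0 → 3
The b coordinate changes by +4 each step: at step 6 it is 19.

a=3, b=19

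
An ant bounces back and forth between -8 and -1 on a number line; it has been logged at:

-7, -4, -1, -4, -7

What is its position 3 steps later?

The value travels 3 per step and bounces off the walls at -8 and -1.
  step 5: -7 → -6
  step 6: -6 → -3
  step 7: -3 → -2

-2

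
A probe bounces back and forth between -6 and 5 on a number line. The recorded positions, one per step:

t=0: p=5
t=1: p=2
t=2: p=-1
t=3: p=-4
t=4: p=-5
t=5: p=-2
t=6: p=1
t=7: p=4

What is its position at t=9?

The value reflects between -6 and 5, moving 3 per step.
  step 8: 4 → 3
  step 9: 3 → 0

p=0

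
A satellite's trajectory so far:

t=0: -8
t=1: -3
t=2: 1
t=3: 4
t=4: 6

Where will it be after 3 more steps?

6

Taking differences between consecutive positions: +5, +4, +3, +2. These grow by -1 each step.
step 5: 6 + 1 → 7
step 6: 7 + 0 → 7
step 7: 7 − 1 → 6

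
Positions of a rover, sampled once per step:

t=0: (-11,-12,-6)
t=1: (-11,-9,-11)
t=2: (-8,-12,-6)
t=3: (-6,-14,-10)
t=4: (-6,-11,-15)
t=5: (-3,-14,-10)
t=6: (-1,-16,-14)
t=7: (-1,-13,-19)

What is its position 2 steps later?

The moves between consecutive positions are (+0,+3,-5), (+3,-3,+5), (+2,-2,-4), (+0,+3,-5), (+3,-3,+5), (+2,-2,-4), (+0,+3,-5); they repeat the 3-cycle [(+0,+3,-5), (+3,-3,+5), (+2,-2,-4)].
step 8: apply (+3,-3,+5) → (2,-16,-14)
step 9: apply (+2,-2,-4) → (4,-18,-18)

(4,-18,-18)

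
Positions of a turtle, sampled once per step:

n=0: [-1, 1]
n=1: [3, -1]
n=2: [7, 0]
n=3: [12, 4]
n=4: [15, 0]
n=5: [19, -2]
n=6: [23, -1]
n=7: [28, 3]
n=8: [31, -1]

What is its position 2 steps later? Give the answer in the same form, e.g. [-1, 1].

[39, -2]

Differencing gives [+4, -2], [+4, +1], [+5, +4], [+3, -4], [+4, -2], [+4, +1], [+5, +4], [+3, -4]. This is the pattern [+4, -2], [+4, +1], [+5, +4], [+3, -4] repeated.
step 9: apply [+4, -2] → [35, -3]
step 10: apply [+4, +1] → [39, -2]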